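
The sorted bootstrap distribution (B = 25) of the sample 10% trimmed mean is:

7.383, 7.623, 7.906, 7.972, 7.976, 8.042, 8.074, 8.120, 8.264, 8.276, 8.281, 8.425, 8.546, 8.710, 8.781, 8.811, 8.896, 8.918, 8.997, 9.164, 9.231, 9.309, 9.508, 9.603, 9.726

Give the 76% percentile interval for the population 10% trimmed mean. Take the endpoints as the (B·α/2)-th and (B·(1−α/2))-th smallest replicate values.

α = 0.24; lower rank = 25 × 0.120 = 3; upper rank = 25 × 0.880 = 22.
The 3rd smallest replicate is 7.906; the 22nd is 9.309.

(7.906, 9.309)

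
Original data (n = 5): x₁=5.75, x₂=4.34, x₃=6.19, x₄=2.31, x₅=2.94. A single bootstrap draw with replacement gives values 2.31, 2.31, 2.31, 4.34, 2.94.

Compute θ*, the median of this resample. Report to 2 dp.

Sorted: 2.31, 2.31, 2.31, 2.94, 4.34
Median = middle value = 2.31

θ* = 2.31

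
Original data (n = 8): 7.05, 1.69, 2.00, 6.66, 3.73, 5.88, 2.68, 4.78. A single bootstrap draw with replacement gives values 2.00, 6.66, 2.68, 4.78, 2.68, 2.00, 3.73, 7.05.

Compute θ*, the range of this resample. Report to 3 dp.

θ* = 5.050

Range = 7.05 − 2.00 = 5.050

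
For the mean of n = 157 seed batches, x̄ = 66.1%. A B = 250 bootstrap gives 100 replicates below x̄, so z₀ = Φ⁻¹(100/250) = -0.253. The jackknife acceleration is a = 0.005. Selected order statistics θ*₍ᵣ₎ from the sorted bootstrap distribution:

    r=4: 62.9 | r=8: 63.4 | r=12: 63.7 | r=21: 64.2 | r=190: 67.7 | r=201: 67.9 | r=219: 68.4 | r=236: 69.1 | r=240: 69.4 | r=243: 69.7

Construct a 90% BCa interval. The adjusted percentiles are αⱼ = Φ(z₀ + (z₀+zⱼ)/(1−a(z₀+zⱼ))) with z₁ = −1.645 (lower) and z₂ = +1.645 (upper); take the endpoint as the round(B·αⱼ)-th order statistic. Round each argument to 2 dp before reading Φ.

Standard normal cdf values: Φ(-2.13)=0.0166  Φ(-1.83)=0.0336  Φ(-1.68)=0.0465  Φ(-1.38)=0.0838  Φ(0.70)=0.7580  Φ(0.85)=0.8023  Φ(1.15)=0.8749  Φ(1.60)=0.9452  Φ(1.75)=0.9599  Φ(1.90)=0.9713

(62.9, 68.4)

Lower: z₀ + z₁ = -0.253 + (-1.645) = -1.898; 1 − a(z₀+z₁) = 1 − (0.005)(-1.898) = 1.0095; argument = -0.253 + (-1.898)/1.0095 = -2.1332 → -2.13.
α₁ = Φ(-2.13) = 0.0166; rank = round(250 × 0.0166) = 4; θ*₍4₎ = 62.9.
Upper: z₀ + z₂ = 1.392; 1 − a(z₀+z₂) = 0.9930; argument = 1.1488 → 1.15; α₂ = 0.8749; rank = 219; θ*₍219₎ = 68.4.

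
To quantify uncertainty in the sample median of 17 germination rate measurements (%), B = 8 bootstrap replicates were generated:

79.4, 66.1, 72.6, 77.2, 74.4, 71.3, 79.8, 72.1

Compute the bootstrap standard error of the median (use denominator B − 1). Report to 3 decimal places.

Bootstrap SE is the standard deviation of the 8 replicate medians.
Mean of replicates: (79.4 + 66.1 + 72.6 + 77.2 + 74.4 + 71.3 + 79.8 + 72.1) / 8 = 592.9000 / 8 = 74.1125
Sum of squared deviations: (+5.2875)² + (−8.0125)² + (−1.5125)² + (+3.0875)² + (+0.2875)² + (−2.8125)² + (+5.6875)² + (−2.0125)² = 148.3688
Variance = 148.3688 / 7 = 21.1955
SE* = √21.1955

SE* = 4.604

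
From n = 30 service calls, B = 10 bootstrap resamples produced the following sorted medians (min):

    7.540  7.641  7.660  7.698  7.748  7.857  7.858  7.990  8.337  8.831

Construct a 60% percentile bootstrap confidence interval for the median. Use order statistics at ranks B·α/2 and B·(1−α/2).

(7.641, 7.990)

α = 0.40; lower rank = 10 × 0.200 = 2; upper rank = 10 × 0.800 = 8.
The 2nd smallest replicate is 7.641; the 8th is 7.990.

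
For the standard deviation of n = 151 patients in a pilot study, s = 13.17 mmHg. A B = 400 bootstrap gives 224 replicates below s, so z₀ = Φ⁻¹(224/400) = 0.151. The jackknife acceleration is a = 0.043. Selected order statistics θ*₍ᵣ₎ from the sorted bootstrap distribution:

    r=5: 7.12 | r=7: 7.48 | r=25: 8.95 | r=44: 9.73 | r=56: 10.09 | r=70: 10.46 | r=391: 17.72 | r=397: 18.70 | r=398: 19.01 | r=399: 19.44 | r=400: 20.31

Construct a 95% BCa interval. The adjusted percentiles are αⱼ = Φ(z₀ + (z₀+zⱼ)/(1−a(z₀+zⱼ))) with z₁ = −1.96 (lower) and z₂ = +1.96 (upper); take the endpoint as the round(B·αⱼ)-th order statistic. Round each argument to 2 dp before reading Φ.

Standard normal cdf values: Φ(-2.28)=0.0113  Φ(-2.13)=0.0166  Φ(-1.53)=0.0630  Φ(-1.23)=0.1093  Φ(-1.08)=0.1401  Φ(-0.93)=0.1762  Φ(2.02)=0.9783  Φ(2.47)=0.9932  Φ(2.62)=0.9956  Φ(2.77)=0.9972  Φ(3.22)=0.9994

(8.95, 18.70)

Lower: z₀ + z₁ = 0.151 + (-1.960) = -1.809; 1 − a(z₀+z₁) = 1 − (0.043)(-1.809) = 1.0778; argument = 0.151 + (-1.809)/1.0778 = -1.5274 → -1.53.
α₁ = Φ(-1.53) = 0.0630; rank = round(400 × 0.0630) = 25; θ*₍25₎ = 8.95.
Upper: z₀ + z₂ = 2.111; 1 − a(z₀+z₂) = 0.9092; argument = 2.4728 → 2.47; α₂ = 0.9932; rank = 397; θ*₍397₎ = 18.70.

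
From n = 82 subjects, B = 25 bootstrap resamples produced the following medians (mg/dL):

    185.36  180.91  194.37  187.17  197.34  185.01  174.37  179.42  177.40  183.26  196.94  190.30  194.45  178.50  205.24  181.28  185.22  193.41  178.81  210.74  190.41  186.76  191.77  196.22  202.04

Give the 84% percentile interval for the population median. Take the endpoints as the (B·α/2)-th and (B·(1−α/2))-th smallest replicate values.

(177.40, 202.04)

Sorted replicates: 174.37, 177.40, 178.50, 178.81, 179.42, 180.91, 181.28, 183.26, 185.01, 185.22, 185.36, 186.76, 187.17, 190.30, 190.41, 191.77, 193.41, 194.37, 194.45, 196.22, 196.94, 197.34, 202.04, 205.24, 210.74
α = 0.16; lower rank = 25 × 0.080 = 2; upper rank = 25 × 0.920 = 23.
The 2nd smallest replicate is 177.40; the 23rd is 202.04.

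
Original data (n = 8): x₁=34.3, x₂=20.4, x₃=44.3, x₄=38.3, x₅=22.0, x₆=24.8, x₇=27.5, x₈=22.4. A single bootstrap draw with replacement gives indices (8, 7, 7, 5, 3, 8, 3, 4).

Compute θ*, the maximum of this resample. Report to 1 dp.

θ* = 44.3

Resample values: 22.4, 27.5, 27.5, 22.0, 44.3, 22.4, 44.3, 38.3.
Maximum = 44.3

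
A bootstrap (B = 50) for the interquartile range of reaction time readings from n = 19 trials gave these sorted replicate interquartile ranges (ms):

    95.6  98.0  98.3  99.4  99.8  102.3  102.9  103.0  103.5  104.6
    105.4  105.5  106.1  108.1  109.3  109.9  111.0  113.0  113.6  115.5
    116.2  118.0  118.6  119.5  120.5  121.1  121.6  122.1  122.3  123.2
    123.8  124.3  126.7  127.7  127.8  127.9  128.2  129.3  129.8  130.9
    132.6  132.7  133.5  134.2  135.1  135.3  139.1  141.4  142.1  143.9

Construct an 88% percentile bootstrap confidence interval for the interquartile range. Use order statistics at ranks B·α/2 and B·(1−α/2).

α = 0.12; lower rank = 50 × 0.060 = 3; upper rank = 50 × 0.940 = 47.
The 3rd smallest replicate is 98.3; the 47th is 139.1.

(98.3, 139.1)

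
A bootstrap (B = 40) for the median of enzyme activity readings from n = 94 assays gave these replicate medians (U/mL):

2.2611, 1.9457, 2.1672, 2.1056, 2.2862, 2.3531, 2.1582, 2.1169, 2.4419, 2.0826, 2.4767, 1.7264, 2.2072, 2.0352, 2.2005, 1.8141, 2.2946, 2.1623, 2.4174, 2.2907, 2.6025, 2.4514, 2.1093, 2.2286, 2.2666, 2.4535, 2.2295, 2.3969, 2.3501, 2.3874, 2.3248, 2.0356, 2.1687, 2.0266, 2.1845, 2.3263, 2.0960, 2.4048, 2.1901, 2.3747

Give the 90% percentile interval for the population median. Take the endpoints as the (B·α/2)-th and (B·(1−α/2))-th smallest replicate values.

Sorted replicates: 1.7264, 1.8141, 1.9457, 2.0266, 2.0352, 2.0356, 2.0826, 2.0960, 2.1056, 2.1093, 2.1169, 2.1582, 2.1623, 2.1672, 2.1687, 2.1845, 2.1901, 2.2005, 2.2072, 2.2286, 2.2295, 2.2611, 2.2666, 2.2862, 2.2907, 2.2946, 2.3248, 2.3263, 2.3501, 2.3531, 2.3747, 2.3874, 2.3969, 2.4048, 2.4174, 2.4419, 2.4514, 2.4535, 2.4767, 2.6025
α = 0.10; lower rank = 40 × 0.050 = 2; upper rank = 40 × 0.950 = 38.
The 2nd smallest replicate is 1.8141; the 38th is 2.4535.

(1.8141, 2.4535)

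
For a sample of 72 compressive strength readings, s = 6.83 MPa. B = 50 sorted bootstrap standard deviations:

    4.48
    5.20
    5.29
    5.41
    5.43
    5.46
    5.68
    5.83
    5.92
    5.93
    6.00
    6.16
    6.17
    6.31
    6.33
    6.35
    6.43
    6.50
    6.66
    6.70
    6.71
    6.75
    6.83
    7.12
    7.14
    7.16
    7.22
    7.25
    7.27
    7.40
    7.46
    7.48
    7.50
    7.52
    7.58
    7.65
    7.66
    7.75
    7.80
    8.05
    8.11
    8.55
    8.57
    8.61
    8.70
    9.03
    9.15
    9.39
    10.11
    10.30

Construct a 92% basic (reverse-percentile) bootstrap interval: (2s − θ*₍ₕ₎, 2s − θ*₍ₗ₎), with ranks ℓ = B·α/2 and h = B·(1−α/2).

Percentile endpoints at ranks 2 and 48: θ*₍2₎ = 5.20, θ*₍48₎ = 9.39.
Basic interval reflects these around s:
  lower = 2 × 6.83 − 9.39 = 4.27
  upper = 2 × 6.83 − 5.20 = 8.46

(4.27, 8.46)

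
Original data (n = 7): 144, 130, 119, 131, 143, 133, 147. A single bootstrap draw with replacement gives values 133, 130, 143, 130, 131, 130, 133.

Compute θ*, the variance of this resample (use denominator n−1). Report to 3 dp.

θ* = 21.810

Mean = 132.8571; sum of squared deviations = 130.8571
s² = 130.8571 / 6 = 21.8095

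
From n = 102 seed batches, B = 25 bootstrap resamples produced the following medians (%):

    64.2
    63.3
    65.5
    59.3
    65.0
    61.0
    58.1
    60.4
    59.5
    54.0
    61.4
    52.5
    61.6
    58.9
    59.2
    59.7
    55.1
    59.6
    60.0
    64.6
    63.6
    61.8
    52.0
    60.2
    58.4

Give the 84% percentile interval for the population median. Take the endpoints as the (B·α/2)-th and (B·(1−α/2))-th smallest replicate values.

(52.5, 64.6)

Sorted replicates: 52.0, 52.5, 54.0, 55.1, 58.1, 58.4, 58.9, 59.2, 59.3, 59.5, 59.6, 59.7, 60.0, 60.2, 60.4, 61.0, 61.4, 61.6, 61.8, 63.3, 63.6, 64.2, 64.6, 65.0, 65.5
α = 0.16; lower rank = 25 × 0.080 = 2; upper rank = 25 × 0.920 = 23.
The 2nd smallest replicate is 52.5; the 23rd is 64.6.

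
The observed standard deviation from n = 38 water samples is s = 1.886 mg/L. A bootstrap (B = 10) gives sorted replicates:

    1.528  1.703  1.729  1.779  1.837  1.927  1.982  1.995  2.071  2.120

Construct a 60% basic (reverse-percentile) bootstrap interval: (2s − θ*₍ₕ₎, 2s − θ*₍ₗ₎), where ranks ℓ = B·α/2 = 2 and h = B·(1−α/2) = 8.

(1.777, 2.069)

Percentile endpoints at ranks 2 and 8: θ*₍2₎ = 1.703, θ*₍8₎ = 1.995.
Basic interval reflects these around s:
  lower = 2 × 1.886 − 1.995 = 1.777
  upper = 2 × 1.886 − 1.703 = 2.069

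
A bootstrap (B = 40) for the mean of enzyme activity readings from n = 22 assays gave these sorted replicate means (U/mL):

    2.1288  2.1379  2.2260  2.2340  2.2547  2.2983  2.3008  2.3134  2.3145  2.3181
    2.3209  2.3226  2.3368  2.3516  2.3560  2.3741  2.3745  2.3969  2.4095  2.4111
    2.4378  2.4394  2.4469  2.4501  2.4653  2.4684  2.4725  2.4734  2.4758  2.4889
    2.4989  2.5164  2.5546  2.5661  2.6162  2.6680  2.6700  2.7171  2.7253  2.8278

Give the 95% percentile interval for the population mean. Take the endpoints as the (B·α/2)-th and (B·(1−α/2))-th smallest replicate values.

α = 0.05; lower rank = 40 × 0.025 = 1; upper rank = 40 × 0.975 = 39.
The 1st smallest replicate is 2.1288; the 39th is 2.7253.

(2.1288, 2.7253)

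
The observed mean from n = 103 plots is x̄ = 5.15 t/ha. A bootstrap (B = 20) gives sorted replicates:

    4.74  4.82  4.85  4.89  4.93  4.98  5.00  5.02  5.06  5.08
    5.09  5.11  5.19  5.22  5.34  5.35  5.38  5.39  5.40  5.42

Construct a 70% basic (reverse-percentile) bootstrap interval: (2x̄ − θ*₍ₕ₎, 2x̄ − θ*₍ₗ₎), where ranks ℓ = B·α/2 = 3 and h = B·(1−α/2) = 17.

(4.92, 5.45)

Percentile endpoints at ranks 3 and 17: θ*₍3₎ = 4.85, θ*₍17₎ = 5.38.
Basic interval reflects these around x̄:
  lower = 2 × 5.15 − 5.38 = 4.92
  upper = 2 × 5.15 − 4.85 = 5.45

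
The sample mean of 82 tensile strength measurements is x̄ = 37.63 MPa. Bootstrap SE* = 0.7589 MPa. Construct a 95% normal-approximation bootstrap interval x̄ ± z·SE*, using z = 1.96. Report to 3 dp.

Margin = 1.96 × 0.7589 = 1.4874
Interval: 37.63 ± 1.4874

(36.143, 39.117)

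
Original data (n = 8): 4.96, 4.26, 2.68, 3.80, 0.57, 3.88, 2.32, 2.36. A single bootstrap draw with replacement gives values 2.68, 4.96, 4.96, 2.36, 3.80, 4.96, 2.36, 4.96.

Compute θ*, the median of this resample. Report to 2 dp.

Sorted: 2.36, 2.36, 2.68, 3.80, 4.96, 4.96, 4.96, 4.96
Median = average of the two middle values = 4.38

θ* = 4.38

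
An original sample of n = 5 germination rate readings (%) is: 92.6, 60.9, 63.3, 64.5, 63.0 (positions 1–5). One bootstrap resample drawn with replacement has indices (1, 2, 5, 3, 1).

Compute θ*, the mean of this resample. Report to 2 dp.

Resample values: 92.6, 60.9, 63.0, 63.3, 92.6.
Mean = (92.6 + 60.9 + 63.0 + 63.3 + 92.6) / 5 = 372.40 / 5 = 74.48

θ* = 74.48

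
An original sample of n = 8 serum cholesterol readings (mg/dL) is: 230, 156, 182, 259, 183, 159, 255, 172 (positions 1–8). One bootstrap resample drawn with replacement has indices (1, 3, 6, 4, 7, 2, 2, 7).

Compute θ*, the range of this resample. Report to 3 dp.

θ* = 103.000

Resample values: 230, 182, 159, 259, 255, 156, 156, 255.
Range = 259 − 156 = 103.000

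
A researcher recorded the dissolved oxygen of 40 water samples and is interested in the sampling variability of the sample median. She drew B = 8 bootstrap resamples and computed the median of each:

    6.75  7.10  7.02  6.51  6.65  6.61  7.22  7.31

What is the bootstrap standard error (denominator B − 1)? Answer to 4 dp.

Bootstrap SE is the standard deviation of the 8 replicate medians.
Mean of replicates: (6.75 + 7.10 + 7.02 + 6.51 + 6.65 + 6.61 + 7.22 + 7.31) / 8 = 55.17000 / 8 = 6.89625
Sum of squared deviations: (−0.14625)² + (+0.20375)² + (+0.12375)² + (−0.38625)² + (−0.24625)² + (−0.28625)² + (+0.32375)² + (+0.41375)² = 0.64599
Variance = 0.64599 / 7 = 0.09228
SE* = √0.09228

SE* = 0.3038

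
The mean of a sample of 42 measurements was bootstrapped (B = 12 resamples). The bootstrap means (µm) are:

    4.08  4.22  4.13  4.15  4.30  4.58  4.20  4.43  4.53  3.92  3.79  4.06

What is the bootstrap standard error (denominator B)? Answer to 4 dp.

Bootstrap SE is the standard deviation of the 12 replicate means.
Mean of replicates: (4.08 + 4.22 + 4.13 + 4.15 + 4.30 + 4.58 + 4.20 + 4.43 + 4.53 + 3.92 + 3.79 + 4.06) / 12 = 50.39000 / 12 = 4.19917
Sum of squared deviations: (−0.11917)² + (+0.02083)² + (−0.06917)² + (−0.04917)² + (+0.10083)² + (+0.38083)² + (+0.00083)² + (+0.23083)² + (+0.33083)² + (−0.27917)² + (−0.40917)² + (−0.13917)² = 0.60449
Variance = 0.60449 / 12 = 0.05037
SE* = √0.05037

SE* = 0.2244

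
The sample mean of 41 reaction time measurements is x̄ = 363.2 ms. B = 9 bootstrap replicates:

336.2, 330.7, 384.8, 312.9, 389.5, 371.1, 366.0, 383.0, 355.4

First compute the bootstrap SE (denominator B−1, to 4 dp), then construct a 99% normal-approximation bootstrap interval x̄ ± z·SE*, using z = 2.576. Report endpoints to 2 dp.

(293.68, 432.72)

Mean of replicates = 358.8444; sum of squared deviations = 5825.9822; SE* = √(5825.9822/8) = 26.9861
Margin = 2.576 × 26.9861 = 69.516
Interval: 363.2 ± 69.516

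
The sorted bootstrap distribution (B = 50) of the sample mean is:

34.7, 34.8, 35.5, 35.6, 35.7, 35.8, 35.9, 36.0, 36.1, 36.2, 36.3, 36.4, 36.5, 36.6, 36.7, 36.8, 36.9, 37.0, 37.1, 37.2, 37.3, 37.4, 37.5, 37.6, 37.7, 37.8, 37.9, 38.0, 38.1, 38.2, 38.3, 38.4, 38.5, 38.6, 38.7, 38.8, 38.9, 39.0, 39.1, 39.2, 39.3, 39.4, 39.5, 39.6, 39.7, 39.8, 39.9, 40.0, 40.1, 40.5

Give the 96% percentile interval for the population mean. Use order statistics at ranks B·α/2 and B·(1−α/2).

(34.7, 40.1)

α = 0.04; lower rank = 50 × 0.020 = 1; upper rank = 50 × 0.980 = 49.
The 1st smallest replicate is 34.7; the 49th is 40.1.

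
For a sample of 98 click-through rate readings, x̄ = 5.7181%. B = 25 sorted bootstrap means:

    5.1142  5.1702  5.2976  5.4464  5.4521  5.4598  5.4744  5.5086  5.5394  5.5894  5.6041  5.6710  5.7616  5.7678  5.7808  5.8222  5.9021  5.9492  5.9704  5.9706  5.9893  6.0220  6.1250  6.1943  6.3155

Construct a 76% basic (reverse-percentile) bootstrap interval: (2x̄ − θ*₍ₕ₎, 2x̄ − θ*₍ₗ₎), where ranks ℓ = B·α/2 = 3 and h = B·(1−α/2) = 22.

(5.4142, 6.1386)

Percentile endpoints at ranks 3 and 22: θ*₍3₎ = 5.2976, θ*₍22₎ = 6.0220.
Basic interval reflects these around x̄:
  lower = 2 × 5.7181 − 6.0220 = 5.4142
  upper = 2 × 5.7181 − 5.2976 = 6.1386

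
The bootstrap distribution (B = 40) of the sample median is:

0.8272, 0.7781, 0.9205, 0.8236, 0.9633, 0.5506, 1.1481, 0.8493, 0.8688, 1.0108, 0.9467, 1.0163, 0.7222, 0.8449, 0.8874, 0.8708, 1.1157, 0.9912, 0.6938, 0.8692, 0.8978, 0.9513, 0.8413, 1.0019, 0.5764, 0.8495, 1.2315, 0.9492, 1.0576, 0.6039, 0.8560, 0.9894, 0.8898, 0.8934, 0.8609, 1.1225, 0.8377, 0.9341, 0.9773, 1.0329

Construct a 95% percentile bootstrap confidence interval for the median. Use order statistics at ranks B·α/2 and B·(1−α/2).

(0.5506, 1.1481)

Sorted replicates: 0.5506, 0.5764, 0.6039, 0.6938, 0.7222, 0.7781, 0.8236, 0.8272, 0.8377, 0.8413, 0.8449, 0.8493, 0.8495, 0.8560, 0.8609, 0.8688, 0.8692, 0.8708, 0.8874, 0.8898, 0.8934, 0.8978, 0.9205, 0.9341, 0.9467, 0.9492, 0.9513, 0.9633, 0.9773, 0.9894, 0.9912, 1.0019, 1.0108, 1.0163, 1.0329, 1.0576, 1.1157, 1.1225, 1.1481, 1.2315
α = 0.05; lower rank = 40 × 0.025 = 1; upper rank = 40 × 0.975 = 39.
The 1st smallest replicate is 0.5506; the 39th is 1.1481.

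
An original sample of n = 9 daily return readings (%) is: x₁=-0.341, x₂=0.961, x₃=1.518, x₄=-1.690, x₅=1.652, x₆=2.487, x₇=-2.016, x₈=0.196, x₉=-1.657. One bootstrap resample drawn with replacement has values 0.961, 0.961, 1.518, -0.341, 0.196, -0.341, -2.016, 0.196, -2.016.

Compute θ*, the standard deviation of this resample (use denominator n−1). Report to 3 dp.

θ* = 1.250

Mean = -0.0980; sum of squared deviations = 12.5028
s² = 12.5028 / 8 = 1.5629
s = √1.5629 = 1.250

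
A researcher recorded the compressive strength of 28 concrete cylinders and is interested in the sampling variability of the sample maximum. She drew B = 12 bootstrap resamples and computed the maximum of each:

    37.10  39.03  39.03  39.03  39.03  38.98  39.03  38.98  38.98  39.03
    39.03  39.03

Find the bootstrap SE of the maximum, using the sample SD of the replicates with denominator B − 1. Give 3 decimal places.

SE* = 0.554

Bootstrap SE is the standard deviation of the 12 replicate maximums.
Mean of replicates: (37.10 + 39.03 + 39.03 + 39.03 + 39.03 + 38.98 + 39.03 + 38.98 + 38.98 + 39.03 + 39.03 + 39.03) / 12 = 466.2800 / 12 = 38.8567
Sum of squared deviations: (−1.7567)² + (+0.1733)² + (+0.1733)² + (+0.1733)² + (+0.1733)² + (+0.1233)² + (+0.1733)² + (+0.1233)² + (+0.1233)² + (+0.1733)² + (+0.1733)² + (+0.1733)² = 3.3719
Variance = 3.3719 / 11 = 0.3065
SE* = √0.3065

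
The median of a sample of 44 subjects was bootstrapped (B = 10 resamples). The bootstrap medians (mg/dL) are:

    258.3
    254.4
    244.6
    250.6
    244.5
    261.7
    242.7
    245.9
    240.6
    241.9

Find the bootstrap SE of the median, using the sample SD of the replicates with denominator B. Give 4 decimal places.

SE* = 6.9791

Bootstrap SE is the standard deviation of the 10 replicate medians.
Mean of replicates: (258.3 + 254.4 + 244.6 + 250.6 + 244.5 + 261.7 + 242.7 + 245.9 + 240.6 + 241.9) / 10 = 2485.20000 / 10 = 248.52000
Sum of squared deviations: (+9.78000)² + (+5.88000)² + (−3.92000)² + (+2.08000)² + (−4.02000)² + (+13.18000)² + (−5.82000)² + (−2.62000)² + (−7.92000)² + (−6.62000)² = 487.07600
Variance = 487.07600 / 10 = 48.70760
SE* = √48.70760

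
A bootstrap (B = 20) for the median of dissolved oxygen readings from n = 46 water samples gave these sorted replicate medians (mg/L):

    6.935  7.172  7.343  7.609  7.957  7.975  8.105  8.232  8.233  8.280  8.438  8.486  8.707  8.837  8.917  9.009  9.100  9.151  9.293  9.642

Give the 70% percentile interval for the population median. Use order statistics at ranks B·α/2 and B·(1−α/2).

(7.343, 9.100)

α = 0.30; lower rank = 20 × 0.150 = 3; upper rank = 20 × 0.850 = 17.
The 3rd smallest replicate is 7.343; the 17th is 9.100.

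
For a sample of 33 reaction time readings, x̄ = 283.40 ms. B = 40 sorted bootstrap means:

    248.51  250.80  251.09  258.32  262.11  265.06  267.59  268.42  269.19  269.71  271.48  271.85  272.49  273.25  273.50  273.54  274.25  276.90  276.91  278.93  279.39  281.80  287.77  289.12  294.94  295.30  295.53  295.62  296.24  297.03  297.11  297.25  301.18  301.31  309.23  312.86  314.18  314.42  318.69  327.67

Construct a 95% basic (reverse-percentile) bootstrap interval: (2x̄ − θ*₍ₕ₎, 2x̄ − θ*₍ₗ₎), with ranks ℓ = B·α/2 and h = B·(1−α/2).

(248.11, 318.29)

Percentile endpoints at ranks 1 and 39: θ*₍1₎ = 248.51, θ*₍39₎ = 318.69.
Basic interval reflects these around x̄:
  lower = 2 × 283.40 − 318.69 = 248.11
  upper = 2 × 283.40 − 248.51 = 318.29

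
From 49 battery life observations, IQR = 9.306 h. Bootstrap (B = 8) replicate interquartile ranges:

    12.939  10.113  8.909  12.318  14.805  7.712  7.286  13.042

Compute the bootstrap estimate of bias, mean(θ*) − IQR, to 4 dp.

mean(θ*) = (12.939 + 10.113 + 8.909 + 12.318 + 14.805 + 7.712 + 7.286 + 13.042) / 8 = 10.89050
bias = 10.89050 − 9.306

bias = +1.5845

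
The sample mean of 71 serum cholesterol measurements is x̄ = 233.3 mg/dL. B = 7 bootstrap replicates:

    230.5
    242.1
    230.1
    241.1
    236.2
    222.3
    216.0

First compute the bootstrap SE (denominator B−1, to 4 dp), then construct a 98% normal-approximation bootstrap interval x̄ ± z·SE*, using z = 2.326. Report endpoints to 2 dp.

Mean of replicates = 231.1857; sum of squared deviations = 553.7686; SE* = √(553.7686/6) = 9.6070
Margin = 2.326 × 9.6070 = 22.346
Interval: 233.3 ± 22.346

(210.95, 255.65)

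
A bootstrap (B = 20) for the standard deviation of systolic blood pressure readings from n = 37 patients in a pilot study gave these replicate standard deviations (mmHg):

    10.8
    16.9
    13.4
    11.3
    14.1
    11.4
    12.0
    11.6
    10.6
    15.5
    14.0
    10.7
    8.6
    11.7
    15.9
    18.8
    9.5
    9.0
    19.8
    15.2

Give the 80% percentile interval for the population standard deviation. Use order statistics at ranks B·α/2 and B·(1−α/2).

(9.0, 16.9)

Sorted replicates: 8.6, 9.0, 9.5, 10.6, 10.7, 10.8, 11.3, 11.4, 11.6, 11.7, 12.0, 13.4, 14.0, 14.1, 15.2, 15.5, 15.9, 16.9, 18.8, 19.8
α = 0.20; lower rank = 20 × 0.100 = 2; upper rank = 20 × 0.900 = 18.
The 2nd smallest replicate is 9.0; the 18th is 16.9.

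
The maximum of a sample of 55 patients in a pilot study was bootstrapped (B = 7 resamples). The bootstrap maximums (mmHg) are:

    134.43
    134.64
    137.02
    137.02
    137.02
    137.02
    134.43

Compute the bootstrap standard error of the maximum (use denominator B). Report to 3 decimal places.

Bootstrap SE is the standard deviation of the 7 replicate maximums.
Mean of replicates: (134.43 + 134.64 + 137.02 + 137.02 + 137.02 + 137.02 + 134.43) / 7 = 951.5800 / 7 = 135.9400
Sum of squared deviations: (−1.5100)² + (−1.3000)² + (+1.0800)² + (+1.0800)² + (+1.0800)² + (+1.0800)² + (−1.5100)² = 10.9158
Variance = 10.9158 / 7 = 1.5594
SE* = √1.5594

SE* = 1.249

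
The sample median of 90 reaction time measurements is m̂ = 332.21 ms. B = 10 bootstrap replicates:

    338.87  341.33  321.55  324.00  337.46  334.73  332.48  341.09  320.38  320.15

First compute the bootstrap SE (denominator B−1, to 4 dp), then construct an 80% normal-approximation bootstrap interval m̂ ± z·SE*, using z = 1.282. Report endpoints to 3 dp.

(320.931, 343.489)

Mean of replicates = 331.2040; sum of squared deviations = 696.6820; SE* = √(696.6820/9) = 8.7982
Margin = 1.282 × 8.7982 = 11.2793
Interval: 332.21 ± 11.2793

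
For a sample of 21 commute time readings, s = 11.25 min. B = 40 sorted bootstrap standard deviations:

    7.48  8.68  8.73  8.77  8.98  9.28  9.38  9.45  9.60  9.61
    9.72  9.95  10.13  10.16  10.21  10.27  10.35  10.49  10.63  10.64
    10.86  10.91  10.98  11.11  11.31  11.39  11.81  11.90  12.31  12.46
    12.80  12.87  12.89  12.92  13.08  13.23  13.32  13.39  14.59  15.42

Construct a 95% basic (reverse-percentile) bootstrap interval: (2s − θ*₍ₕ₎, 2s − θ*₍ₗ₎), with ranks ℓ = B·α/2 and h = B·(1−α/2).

(7.91, 15.02)

Percentile endpoints at ranks 1 and 39: θ*₍1₎ = 7.48, θ*₍39₎ = 14.59.
Basic interval reflects these around s:
  lower = 2 × 11.25 − 14.59 = 7.91
  upper = 2 × 11.25 − 7.48 = 15.02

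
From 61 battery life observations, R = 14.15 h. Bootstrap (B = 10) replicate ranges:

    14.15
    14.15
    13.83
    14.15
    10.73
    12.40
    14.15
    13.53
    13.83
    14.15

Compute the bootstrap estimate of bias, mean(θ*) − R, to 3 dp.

mean(θ*) = (14.15 + 14.15 + 13.83 + 14.15 + 10.73 + 12.40 + 14.15 + 13.53 + 13.83 + 14.15) / 10 = 13.5070
bias = 13.5070 − 14.15

bias = −0.643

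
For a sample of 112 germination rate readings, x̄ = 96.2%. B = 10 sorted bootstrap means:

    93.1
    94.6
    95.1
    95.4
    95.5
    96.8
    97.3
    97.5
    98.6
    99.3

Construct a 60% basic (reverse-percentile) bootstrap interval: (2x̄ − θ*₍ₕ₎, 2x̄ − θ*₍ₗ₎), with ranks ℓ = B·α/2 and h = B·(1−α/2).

Percentile endpoints at ranks 2 and 8: θ*₍2₎ = 94.6, θ*₍8₎ = 97.5.
Basic interval reflects these around x̄:
  lower = 2 × 96.2 − 97.5 = 94.9
  upper = 2 × 96.2 − 94.6 = 97.8

(94.9, 97.8)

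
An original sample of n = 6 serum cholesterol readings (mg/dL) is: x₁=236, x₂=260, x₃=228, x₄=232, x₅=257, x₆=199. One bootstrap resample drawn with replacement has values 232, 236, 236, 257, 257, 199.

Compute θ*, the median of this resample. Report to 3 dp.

Sorted: 199, 232, 236, 236, 257, 257
Median = average of the two middle values = 236.000

θ* = 236.000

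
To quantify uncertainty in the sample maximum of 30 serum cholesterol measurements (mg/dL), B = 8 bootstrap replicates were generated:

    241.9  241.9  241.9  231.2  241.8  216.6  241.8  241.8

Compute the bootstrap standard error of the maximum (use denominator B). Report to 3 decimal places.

Bootstrap SE is the standard deviation of the 8 replicate maximums.
Mean of replicates: (241.9 + 241.9 + 241.9 + 231.2 + 241.8 + 216.6 + 241.8 + 241.8) / 8 = 1898.9000 / 8 = 237.3625
Sum of squared deviations: (+4.5375)² + (+4.5375)² + (+4.5375)² + (−6.1625)² + (+4.4375)² + (−20.7625)² + (+4.4375)² + (+4.4375)² = 589.8988
Variance = 589.8988 / 8 = 73.7373
SE* = √73.7373

SE* = 8.587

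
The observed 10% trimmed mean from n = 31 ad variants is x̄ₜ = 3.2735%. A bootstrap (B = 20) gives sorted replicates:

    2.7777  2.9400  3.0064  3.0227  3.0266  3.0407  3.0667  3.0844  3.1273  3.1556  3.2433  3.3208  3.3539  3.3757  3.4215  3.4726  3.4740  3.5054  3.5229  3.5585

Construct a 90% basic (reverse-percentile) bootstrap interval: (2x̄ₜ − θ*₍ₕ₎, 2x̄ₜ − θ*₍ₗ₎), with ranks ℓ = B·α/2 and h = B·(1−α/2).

(3.0241, 3.7693)

Percentile endpoints at ranks 1 and 19: θ*₍1₎ = 2.7777, θ*₍19₎ = 3.5229.
Basic interval reflects these around x̄ₜ:
  lower = 2 × 3.2735 − 3.5229 = 3.0241
  upper = 2 × 3.2735 − 2.7777 = 3.7693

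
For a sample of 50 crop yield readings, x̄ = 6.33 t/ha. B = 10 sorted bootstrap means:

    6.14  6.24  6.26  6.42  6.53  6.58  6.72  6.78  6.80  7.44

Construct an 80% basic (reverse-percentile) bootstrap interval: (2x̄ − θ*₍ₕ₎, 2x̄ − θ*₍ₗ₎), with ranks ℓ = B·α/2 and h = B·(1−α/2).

(5.86, 6.52)

Percentile endpoints at ranks 1 and 9: θ*₍1₎ = 6.14, θ*₍9₎ = 6.80.
Basic interval reflects these around x̄:
  lower = 2 × 6.33 − 6.80 = 5.86
  upper = 2 × 6.33 − 6.14 = 6.52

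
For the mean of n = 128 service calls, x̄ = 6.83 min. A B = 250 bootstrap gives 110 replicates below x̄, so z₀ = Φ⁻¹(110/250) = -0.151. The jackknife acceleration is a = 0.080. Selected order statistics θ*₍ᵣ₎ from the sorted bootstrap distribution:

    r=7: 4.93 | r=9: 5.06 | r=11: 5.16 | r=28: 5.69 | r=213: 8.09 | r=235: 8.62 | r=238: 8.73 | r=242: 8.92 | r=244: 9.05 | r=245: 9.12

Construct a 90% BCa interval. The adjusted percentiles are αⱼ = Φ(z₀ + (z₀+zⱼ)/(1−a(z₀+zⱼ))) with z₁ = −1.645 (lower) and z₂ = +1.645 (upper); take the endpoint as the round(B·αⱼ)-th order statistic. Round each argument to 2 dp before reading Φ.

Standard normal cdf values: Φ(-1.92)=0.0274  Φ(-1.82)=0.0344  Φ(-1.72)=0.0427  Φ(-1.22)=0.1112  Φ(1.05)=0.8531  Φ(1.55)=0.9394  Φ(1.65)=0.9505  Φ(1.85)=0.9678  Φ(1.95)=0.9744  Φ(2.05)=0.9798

(5.16, 8.62)

Lower: z₀ + z₁ = -0.151 + (-1.645) = -1.796; 1 − a(z₀+z₁) = 1 − (0.080)(-1.796) = 1.1437; argument = -0.151 + (-1.796)/1.1437 = -1.7214 → -1.72.
α₁ = Φ(-1.72) = 0.0427; rank = round(250 × 0.0427) = 11; θ*₍11₎ = 5.16.
Upper: z₀ + z₂ = 1.494; 1 − a(z₀+z₂) = 0.8805; argument = 1.5458 → 1.55; α₂ = 0.9394; rank = 235; θ*₍235₎ = 8.62.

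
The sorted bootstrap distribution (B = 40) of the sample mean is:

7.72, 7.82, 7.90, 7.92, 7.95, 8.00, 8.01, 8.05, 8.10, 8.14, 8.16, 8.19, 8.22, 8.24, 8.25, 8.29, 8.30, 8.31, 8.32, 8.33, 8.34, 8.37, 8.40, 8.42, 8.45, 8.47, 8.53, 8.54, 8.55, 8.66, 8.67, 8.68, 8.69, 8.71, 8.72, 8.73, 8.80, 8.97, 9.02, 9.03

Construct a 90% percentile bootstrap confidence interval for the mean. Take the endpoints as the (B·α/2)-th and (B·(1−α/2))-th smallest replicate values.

α = 0.10; lower rank = 40 × 0.050 = 2; upper rank = 40 × 0.950 = 38.
The 2nd smallest replicate is 7.82; the 38th is 8.97.

(7.82, 8.97)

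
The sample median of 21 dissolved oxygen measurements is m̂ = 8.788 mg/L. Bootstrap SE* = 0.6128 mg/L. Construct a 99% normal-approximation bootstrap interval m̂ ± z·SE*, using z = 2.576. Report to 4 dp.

Margin = 2.576 × 0.6128 = 1.57857
Interval: 8.788 ± 1.57857

(7.2094, 10.3666)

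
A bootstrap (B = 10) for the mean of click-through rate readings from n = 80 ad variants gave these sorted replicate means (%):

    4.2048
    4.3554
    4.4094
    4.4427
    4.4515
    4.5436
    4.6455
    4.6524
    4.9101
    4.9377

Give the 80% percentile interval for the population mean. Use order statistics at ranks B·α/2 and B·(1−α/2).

(4.2048, 4.9101)

α = 0.20; lower rank = 10 × 0.100 = 1; upper rank = 10 × 0.900 = 9.
The 1st smallest replicate is 4.2048; the 9th is 4.9101.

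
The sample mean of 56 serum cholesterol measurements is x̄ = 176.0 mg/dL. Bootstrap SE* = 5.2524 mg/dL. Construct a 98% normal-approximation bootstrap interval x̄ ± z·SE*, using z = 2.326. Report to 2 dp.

(163.78, 188.22)

Margin = 2.326 × 5.2524 = 12.217
Interval: 176.0 ± 12.217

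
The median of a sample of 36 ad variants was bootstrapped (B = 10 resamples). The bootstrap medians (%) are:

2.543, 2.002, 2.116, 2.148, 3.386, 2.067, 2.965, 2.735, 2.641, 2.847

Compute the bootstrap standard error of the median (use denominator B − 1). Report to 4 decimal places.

SE* = 0.4577

Bootstrap SE is the standard deviation of the 10 replicate medians.
Mean of replicates: (2.543 + 2.002 + 2.116 + 2.148 + 3.386 + 2.067 + 2.965 + 2.735 + 2.641 + 2.847) / 10 = 25.45000 / 10 = 2.54500
Sum of squared deviations: (−0.00200)² + (−0.54300)² + (−0.42900)² + (−0.39700)² + (+0.84100)² + (−0.47800)² + (+0.42000)² + (+0.19000)² + (+0.09600)² + (+0.30200)² = 1.88519
Variance = 1.88519 / 9 = 0.20947
SE* = √0.20947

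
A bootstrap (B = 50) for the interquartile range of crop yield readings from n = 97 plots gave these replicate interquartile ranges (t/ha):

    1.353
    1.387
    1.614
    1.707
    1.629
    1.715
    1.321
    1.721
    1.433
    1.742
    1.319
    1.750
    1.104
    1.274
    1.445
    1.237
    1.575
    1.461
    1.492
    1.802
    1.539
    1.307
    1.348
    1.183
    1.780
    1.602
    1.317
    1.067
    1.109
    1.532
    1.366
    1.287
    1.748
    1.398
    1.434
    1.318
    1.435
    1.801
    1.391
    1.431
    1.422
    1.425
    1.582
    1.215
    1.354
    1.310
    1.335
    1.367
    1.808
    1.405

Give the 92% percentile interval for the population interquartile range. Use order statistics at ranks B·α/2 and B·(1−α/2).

(1.104, 1.801)

Sorted replicates: 1.067, 1.104, 1.109, 1.183, 1.215, 1.237, 1.274, 1.287, 1.307, 1.310, 1.317, 1.318, 1.319, 1.321, 1.335, 1.348, 1.353, 1.354, 1.366, 1.367, 1.387, 1.391, 1.398, 1.405, 1.422, 1.425, 1.431, 1.433, 1.434, 1.435, 1.445, 1.461, 1.492, 1.532, 1.539, 1.575, 1.582, 1.602, 1.614, 1.629, 1.707, 1.715, 1.721, 1.742, 1.748, 1.750, 1.780, 1.801, 1.802, 1.808
α = 0.08; lower rank = 50 × 0.040 = 2; upper rank = 50 × 0.960 = 48.
The 2nd smallest replicate is 1.104; the 48th is 1.801.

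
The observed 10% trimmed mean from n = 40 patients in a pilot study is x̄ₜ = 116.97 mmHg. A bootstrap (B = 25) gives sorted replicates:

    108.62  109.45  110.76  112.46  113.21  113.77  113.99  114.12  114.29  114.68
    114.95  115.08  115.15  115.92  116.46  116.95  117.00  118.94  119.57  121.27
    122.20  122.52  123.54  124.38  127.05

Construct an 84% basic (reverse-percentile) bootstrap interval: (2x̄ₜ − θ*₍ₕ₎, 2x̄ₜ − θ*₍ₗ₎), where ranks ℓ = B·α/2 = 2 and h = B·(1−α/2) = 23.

(110.40, 124.49)

Percentile endpoints at ranks 2 and 23: θ*₍2₎ = 109.45, θ*₍23₎ = 123.54.
Basic interval reflects these around x̄ₜ:
  lower = 2 × 116.97 − 123.54 = 110.40
  upper = 2 × 116.97 − 109.45 = 124.49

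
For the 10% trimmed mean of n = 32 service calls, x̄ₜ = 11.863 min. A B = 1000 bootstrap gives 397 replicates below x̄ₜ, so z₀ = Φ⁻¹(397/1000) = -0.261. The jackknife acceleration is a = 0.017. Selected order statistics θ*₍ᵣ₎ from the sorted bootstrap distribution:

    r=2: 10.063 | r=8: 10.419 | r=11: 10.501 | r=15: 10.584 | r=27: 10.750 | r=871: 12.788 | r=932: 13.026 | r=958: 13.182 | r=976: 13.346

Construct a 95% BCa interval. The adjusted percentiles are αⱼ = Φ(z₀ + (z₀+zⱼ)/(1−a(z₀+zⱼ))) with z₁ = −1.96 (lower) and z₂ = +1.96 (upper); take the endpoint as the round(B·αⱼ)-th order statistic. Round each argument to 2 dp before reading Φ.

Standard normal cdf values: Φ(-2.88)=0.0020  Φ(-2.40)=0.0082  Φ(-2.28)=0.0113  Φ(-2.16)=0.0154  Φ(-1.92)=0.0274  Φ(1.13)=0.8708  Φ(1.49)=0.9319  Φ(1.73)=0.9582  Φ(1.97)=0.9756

(10.419, 13.026)

Lower: z₀ + z₁ = -0.261 + (-1.960) = -2.221; 1 − a(z₀+z₁) = 1 − (0.017)(-2.221) = 1.0378; argument = -0.261 + (-2.221)/1.0378 = -2.4012 → -2.40.
α₁ = Φ(-2.40) = 0.0082; rank = round(1000 × 0.0082) = 8; θ*₍8₎ = 10.419.
Upper: z₀ + z₂ = 1.699; 1 − a(z₀+z₂) = 0.9711; argument = 1.4885 → 1.49; α₂ = 0.9319; rank = 932; θ*₍932₎ = 13.026.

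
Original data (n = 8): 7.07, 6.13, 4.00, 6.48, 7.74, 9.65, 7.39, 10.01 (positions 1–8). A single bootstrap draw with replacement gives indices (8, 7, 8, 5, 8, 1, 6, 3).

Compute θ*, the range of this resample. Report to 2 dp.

θ* = 6.01

Resample values: 10.01, 7.39, 10.01, 7.74, 10.01, 7.07, 9.65, 4.00.
Range = 10.01 − 4.00 = 6.01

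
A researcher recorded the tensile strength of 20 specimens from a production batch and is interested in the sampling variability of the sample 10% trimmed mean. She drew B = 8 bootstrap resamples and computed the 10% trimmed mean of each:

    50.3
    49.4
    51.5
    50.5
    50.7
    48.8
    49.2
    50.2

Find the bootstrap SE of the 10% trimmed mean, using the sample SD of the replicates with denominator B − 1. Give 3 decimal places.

Bootstrap SE is the standard deviation of the 8 replicate 10% trimmed means.
Mean of replicates: (50.3 + 49.4 + 51.5 + 50.5 + 50.7 + 48.8 + 49.2 + 50.2) / 8 = 400.6000 / 8 = 50.0750
Sum of squared deviations: (+0.2250)² + (−0.6750)² + (+1.4250)² + (+0.4250)² + (+0.6250)² + (−1.2750)² + (−0.8750)² + (+0.1250)² = 5.5150
Variance = 5.5150 / 7 = 0.7879
SE* = √0.7879

SE* = 0.888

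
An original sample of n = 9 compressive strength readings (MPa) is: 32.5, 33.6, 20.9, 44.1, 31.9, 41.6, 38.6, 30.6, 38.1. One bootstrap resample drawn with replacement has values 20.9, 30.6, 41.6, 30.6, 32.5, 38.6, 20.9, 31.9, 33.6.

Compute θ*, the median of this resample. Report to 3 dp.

θ* = 31.900

Sorted: 20.9, 20.9, 30.6, 30.6, 31.9, 32.5, 33.6, 38.6, 41.6
Median = middle value = 31.900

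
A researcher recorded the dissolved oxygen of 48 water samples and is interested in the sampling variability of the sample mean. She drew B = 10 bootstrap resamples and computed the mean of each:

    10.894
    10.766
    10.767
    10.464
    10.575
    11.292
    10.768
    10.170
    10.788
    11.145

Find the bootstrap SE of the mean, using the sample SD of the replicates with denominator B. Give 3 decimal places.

Bootstrap SE is the standard deviation of the 10 replicate means.
Mean of replicates: (10.894 + 10.766 + 10.767 + 10.464 + 10.575 + 11.292 + 10.768 + 10.170 + 10.788 + 11.145) / 10 = 107.6290 / 10 = 10.7629
Sum of squared deviations: (+0.1311)² + (+0.0031)² + (+0.0041)² + (−0.2989)² + (−0.1879)² + (+0.5291)² + (+0.0051)² + (−0.5929)² + (+0.0251)² + (+0.3821)² = 0.9200
Variance = 0.9200 / 10 = 0.0920
SE* = √0.0920

SE* = 0.303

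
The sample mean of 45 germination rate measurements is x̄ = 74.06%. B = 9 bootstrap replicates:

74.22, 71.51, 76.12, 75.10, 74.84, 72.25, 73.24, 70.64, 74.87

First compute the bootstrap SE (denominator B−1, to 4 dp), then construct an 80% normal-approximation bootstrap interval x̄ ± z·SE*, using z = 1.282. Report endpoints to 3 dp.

(71.696, 76.424)

Mean of replicates = 73.6433; sum of squared deviations = 27.2002; SE* = √(27.2002/8) = 1.8439
Margin = 1.282 × 1.8439 = 2.3639
Interval: 74.06 ± 2.3639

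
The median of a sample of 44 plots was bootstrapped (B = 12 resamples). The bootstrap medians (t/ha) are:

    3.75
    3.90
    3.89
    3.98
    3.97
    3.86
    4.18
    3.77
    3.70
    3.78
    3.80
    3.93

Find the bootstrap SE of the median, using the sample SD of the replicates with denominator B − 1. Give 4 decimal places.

Bootstrap SE is the standard deviation of the 12 replicate medians.
Mean of replicates: (3.75 + 3.90 + 3.89 + 3.98 + 3.97 + 3.86 + 4.18 + 3.77 + 3.70 + 3.78 + 3.80 + 3.93) / 12 = 46.51000 / 12 = 3.87583
Sum of squared deviations: (−0.12583)² + (+0.02417)² + (+0.01417)² + (+0.10417)² + (+0.09417)² + (−0.01583)² + (+0.30417)² + (−0.10583)² + (−0.17583)² + (−0.09583)² + (−0.07583)² + (+0.05417)² = 0.18909
Variance = 0.18909 / 11 = 0.01719
SE* = √0.01719

SE* = 0.1311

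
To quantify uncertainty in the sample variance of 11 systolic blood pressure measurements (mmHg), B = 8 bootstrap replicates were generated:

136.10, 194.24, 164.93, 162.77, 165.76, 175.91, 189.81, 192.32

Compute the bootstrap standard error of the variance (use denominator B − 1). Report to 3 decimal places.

Bootstrap SE is the standard deviation of the 8 replicate variances.
Mean of replicates: (136.10 + 194.24 + 164.93 + 162.77 + 165.76 + 175.91 + 189.81 + 192.32) / 8 = 1381.8400 / 8 = 172.7300
Sum of squared deviations: (−36.6300)² + (+21.5100)² + (−7.8000)² + (−9.9600)² + (−6.9700)² + (+3.1800)² + (+17.0800)² + (+19.5900)² = 2698.6664
Variance = 2698.6664 / 7 = 385.5238
SE* = √385.5238

SE* = 19.635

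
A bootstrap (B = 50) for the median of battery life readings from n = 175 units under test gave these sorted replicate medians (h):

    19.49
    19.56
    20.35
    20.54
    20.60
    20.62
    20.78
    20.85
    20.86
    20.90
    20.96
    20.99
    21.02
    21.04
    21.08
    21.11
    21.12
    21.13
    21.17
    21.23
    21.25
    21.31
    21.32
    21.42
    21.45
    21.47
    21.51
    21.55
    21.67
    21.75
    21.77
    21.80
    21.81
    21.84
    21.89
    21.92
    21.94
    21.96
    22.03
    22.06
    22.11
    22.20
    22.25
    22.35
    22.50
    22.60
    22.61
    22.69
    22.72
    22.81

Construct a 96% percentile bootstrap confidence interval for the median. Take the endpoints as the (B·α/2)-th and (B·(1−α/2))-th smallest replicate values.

α = 0.04; lower rank = 50 × 0.020 = 1; upper rank = 50 × 0.980 = 49.
The 1st smallest replicate is 19.49; the 49th is 22.72.

(19.49, 22.72)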